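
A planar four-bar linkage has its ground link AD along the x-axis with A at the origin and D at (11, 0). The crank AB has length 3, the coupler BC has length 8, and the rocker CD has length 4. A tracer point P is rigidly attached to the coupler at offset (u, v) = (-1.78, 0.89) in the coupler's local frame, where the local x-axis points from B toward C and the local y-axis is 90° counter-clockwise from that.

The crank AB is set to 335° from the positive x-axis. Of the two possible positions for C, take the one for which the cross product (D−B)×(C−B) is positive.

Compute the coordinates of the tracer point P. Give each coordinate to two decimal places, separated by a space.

0.76 -1.62

A=(0,0), D=(11.00,0)
B = A + 3.00·(cos335°, sin335°) = (2.7189, -1.2679)
|BD| = 8.3776
circle(B,8.00) ∩ circle(D,4.00): a=7.0536, h=3.7745
  candidates: C₊=(9.1200,3.5307) cross=31.621; C₋=(10.2625,-3.9314) cross=-31.621
  mode + wants cross > 0 → take C=(9.1200,3.5307) (cross=31.621)
ex = (C−B)/|BC| = (0.8001,0.5998); ey = (-0.5998,0.8001)
P = B + -1.78·ex + 0.89·ey = (0.7608,-1.6234)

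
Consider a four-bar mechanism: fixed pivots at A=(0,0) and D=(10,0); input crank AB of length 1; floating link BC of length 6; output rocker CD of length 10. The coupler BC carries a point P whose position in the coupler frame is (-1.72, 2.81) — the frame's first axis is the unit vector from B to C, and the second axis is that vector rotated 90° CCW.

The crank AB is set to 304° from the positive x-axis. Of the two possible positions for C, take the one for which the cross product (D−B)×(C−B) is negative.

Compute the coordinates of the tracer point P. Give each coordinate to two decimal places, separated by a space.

A=(0,0), D=(10.00,0)
B = A + 1.00·(cos304°, sin304°) = (0.5592, -0.8290)
|BD| = 9.4771
circle(B,6.00) ∩ circle(D,10.00): a=1.3620, h=5.8434
  candidates: C₊=(1.4048,5.1111) cross=55.378; C₋=(2.4272,-6.5309) cross=-55.378
  mode - wants cross < 0 → take C=(2.4272,-6.5309) (cross=-55.378)
ex = (C−B)/|BC| = (0.3113,-0.9503); ey = (0.9503,0.3113)
P = B + -1.72·ex + 2.81·ey = (2.6941,1.6803)

2.69 1.68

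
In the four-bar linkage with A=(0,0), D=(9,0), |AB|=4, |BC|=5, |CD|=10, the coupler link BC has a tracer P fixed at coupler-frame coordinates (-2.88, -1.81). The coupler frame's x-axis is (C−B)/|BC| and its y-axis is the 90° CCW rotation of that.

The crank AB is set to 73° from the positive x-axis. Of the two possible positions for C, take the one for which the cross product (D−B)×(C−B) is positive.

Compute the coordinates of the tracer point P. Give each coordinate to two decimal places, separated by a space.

A=(0,0), D=(9.00,0)
B = A + 4.00·(cos73°, sin73°) = (1.1695, 3.8252)
|BD| = 8.7149
circle(B,5.00) ∩ circle(D,10.00): a=0.0545, h=4.9997
  candidates: C₊=(3.4129,8.2937) cross=43.572; C₋=(-0.9761,-0.6910) cross=-43.572
  mode + wants cross > 0 → take C=(3.4129,8.2937) (cross=43.572)
ex = (C−B)/|BC| = (0.4487,0.8937); ey = (-0.8937,0.4487)
P = B + -2.88·ex + -1.81·ey = (1.4948,0.4393)

1.49 0.44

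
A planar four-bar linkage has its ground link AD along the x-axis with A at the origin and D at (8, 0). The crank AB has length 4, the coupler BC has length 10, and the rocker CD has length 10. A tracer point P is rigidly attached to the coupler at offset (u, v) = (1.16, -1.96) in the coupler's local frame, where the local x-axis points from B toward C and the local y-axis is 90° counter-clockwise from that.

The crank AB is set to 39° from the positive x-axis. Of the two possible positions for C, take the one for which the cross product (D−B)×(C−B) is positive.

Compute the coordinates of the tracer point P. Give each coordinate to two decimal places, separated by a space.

A=(0,0), D=(8.00,0)
B = A + 4.00·(cos39°, sin39°) = (3.1086, 2.5173)
|BD| = 5.5012
circle(B,10.00) ∩ circle(D,10.00): a=2.7506, h=9.6143
  candidates: C₊=(9.9537,9.8073) cross=52.890; C₋=(1.1549,-7.2900) cross=-52.890
  mode + wants cross > 0 → take C=(9.9537,9.8073) (cross=52.890)
ex = (C−B)/|BC| = (0.6845,0.7290); ey = (-0.7290,0.6845)
P = B + 1.16·ex + -1.96·ey = (5.3315,2.0213)

5.33 2.02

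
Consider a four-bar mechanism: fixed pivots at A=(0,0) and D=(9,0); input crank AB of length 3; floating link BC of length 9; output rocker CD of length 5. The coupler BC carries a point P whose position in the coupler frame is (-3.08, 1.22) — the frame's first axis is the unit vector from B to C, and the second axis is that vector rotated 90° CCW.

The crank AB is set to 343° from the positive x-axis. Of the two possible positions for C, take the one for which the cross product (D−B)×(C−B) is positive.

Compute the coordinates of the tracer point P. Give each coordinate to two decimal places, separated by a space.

A=(0,0), D=(9.00,0)
B = A + 3.00·(cos343°, sin343°) = (2.8689, -0.8771)
|BD| = 6.1935
circle(B,9.00) ∩ circle(D,5.00): a=7.6176, h=4.7929
  candidates: C₊=(9.7310,4.9463) cross=29.685; C₋=(11.0885,-4.5429) cross=-29.685
  mode + wants cross > 0 → take C=(9.7310,4.9463) (cross=29.685)
ex = (C−B)/|BC| = (0.7625,0.6470); ey = (-0.6470,0.7625)
P = B + -3.08·ex + 1.22·ey = (-0.2688,-1.9398)

-0.27 -1.94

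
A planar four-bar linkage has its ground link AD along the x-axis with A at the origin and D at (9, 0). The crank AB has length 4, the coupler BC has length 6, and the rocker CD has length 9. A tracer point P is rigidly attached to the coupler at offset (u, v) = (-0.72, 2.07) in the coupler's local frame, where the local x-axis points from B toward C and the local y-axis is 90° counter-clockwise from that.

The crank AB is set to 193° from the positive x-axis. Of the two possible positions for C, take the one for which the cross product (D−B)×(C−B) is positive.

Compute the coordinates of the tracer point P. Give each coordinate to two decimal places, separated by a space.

A=(0,0), D=(9.00,0)
B = A + 4.00·(cos193°, sin193°) = (-3.8975, -0.8998)
|BD| = 12.9288
circle(B,6.00) ∩ circle(D,9.00): a=4.7241, h=3.6990
  candidates: C₊=(0.5577,3.1190) cross=47.824; C₋=(1.0726,-4.2611) cross=-47.824
  mode + wants cross > 0 → take C=(0.5577,3.1190) (cross=47.824)
ex = (C−B)/|BC| = (0.7425,0.6698); ey = (-0.6698,0.7425)
P = B + -0.72·ex + 2.07·ey = (-5.8186,0.1550)

-5.82 0.15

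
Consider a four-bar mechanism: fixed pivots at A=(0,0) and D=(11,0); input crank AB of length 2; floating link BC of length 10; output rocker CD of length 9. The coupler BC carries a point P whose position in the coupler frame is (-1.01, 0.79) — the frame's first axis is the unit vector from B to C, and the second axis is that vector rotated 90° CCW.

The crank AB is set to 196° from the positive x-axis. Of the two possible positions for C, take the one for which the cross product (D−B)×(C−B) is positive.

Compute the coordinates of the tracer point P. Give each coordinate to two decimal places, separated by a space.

A=(0,0), D=(11.00,0)
B = A + 2.00·(cos196°, sin196°) = (-1.9225, -0.5513)
|BD| = 12.9343
circle(B,10.00) ∩ circle(D,9.00): a=7.2016, h=6.9381
  candidates: C₊=(4.9768,6.6874) cross=89.739; C₋=(5.5683,-7.1761) cross=-89.739
  mode + wants cross > 0 → take C=(4.9768,6.6874) (cross=89.739)
ex = (C−B)/|BC| = (0.6899,0.7239); ey = (-0.7239,0.6899)
P = B + -1.01·ex + 0.79·ey = (-3.1912,-0.7373)

-3.19 -0.74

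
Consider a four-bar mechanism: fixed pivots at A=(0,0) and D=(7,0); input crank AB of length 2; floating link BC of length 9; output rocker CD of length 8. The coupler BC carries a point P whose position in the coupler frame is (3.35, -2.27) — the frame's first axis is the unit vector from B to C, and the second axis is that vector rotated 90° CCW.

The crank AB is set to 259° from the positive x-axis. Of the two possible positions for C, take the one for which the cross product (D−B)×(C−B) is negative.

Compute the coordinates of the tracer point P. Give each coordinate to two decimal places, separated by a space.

0.60 -5.89

A=(0,0), D=(7.00,0)
B = A + 2.00·(cos259°, sin259°) = (-0.3816, -1.9633)
|BD| = 7.6382
circle(B,9.00) ∩ circle(D,8.00): a=4.9319, h=7.5283
  candidates: C₊=(2.4496,6.5798) cross=57.503; C₋=(6.3196,-7.9710) cross=-57.503
  mode - wants cross < 0 → take C=(6.3196,-7.9710) (cross=-57.503)
ex = (C−B)/|BC| = (0.7446,-0.6675); ey = (0.6675,0.7446)
P = B + 3.35·ex + -2.27·ey = (0.5974,-5.8897)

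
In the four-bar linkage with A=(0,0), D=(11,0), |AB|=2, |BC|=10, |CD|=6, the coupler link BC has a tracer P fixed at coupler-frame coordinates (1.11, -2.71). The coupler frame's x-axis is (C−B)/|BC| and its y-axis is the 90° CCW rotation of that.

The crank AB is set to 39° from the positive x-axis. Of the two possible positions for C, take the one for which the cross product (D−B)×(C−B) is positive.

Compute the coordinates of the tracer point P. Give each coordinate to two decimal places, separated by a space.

3.81 -0.61

A=(0,0), D=(11.00,0)
B = A + 2.00·(cos39°, sin39°) = (1.5543, 1.2586)
|BD| = 9.5292
circle(B,10.00) ∩ circle(D,6.00): a=8.1227, h=5.8328
  candidates: C₊=(10.3762,5.9675) cross=55.582; C₋=(8.8354,-5.5959) cross=-55.582
  mode + wants cross > 0 → take C=(10.3762,5.9675) (cross=55.582)
ex = (C−B)/|BC| = (0.8822,0.4709); ey = (-0.4709,0.8822)
P = B + 1.11·ex + -2.71·ey = (3.8096,-0.6094)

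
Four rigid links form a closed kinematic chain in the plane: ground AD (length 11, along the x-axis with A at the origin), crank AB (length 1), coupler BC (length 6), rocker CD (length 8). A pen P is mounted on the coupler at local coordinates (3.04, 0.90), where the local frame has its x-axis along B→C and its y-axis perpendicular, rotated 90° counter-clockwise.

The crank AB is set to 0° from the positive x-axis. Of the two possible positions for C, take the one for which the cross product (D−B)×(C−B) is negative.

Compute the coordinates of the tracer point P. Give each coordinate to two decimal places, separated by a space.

3.54 -1.89

A=(0,0), D=(11.00,0)
B = A + 1.00·(cos0°, sin0°) = (1.0000, 0.0000)
|BD| = 10.0000
circle(B,6.00) ∩ circle(D,8.00): a=3.6000, h=4.8000
  candidates: C₊=(4.6000,4.8000) cross=48.000; C₋=(4.6000,-4.8000) cross=-48.000
  mode - wants cross < 0 → take C=(4.6000,-4.8000) (cross=-48.000)
ex = (C−B)/|BC| = (0.6000,-0.8000); ey = (0.8000,0.6000)
P = B + 3.04·ex + 0.90·ey = (3.5440,-1.8920)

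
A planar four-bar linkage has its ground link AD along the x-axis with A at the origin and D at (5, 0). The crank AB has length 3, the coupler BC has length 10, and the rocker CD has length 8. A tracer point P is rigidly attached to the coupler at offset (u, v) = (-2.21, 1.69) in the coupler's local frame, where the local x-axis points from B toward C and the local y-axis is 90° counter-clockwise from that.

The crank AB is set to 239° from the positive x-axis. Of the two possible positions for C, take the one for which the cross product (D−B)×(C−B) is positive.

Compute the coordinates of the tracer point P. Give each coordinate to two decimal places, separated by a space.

-3.78 -4.23

A=(0,0), D=(5.00,0)
B = A + 3.00·(cos239°, sin239°) = (-1.5451, -2.5715)
|BD| = 7.0322
circle(B,10.00) ∩ circle(D,8.00): a=6.0757, h=7.9426
  candidates: C₊=(1.2054,7.0428) cross=55.854; C₋=(7.0143,-7.7423) cross=-55.854
  mode + wants cross > 0 → take C=(1.2054,7.0428) (cross=55.854)
ex = (C−B)/|BC| = (0.2751,0.9614); ey = (-0.9614,0.2751)
P = B + -2.21·ex + 1.69·ey = (-3.7778,-4.2314)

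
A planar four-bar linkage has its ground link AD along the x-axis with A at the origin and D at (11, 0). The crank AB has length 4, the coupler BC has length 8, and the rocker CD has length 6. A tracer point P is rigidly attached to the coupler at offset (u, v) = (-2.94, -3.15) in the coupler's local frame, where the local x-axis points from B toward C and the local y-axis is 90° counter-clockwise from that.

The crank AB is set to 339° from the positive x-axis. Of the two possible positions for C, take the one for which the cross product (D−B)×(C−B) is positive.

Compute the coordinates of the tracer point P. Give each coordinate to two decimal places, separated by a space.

A=(0,0), D=(11.00,0)
B = A + 4.00·(cos339°, sin339°) = (3.7343, -1.4335)
|BD| = 7.4057
circle(B,8.00) ∩ circle(D,6.00): a=5.5933, h=5.7197
  candidates: C₊=(8.1147,5.2607) cross=42.359; C₋=(10.3290,-5.9624) cross=-42.359
  mode + wants cross > 0 → take C=(8.1147,5.2607) (cross=42.359)
ex = (C−B)/|BC| = (0.5475,0.8368); ey = (-0.8368,0.5475)
P = B + -2.94·ex + -3.15·ey = (4.7604,-5.6184)

4.76 -5.62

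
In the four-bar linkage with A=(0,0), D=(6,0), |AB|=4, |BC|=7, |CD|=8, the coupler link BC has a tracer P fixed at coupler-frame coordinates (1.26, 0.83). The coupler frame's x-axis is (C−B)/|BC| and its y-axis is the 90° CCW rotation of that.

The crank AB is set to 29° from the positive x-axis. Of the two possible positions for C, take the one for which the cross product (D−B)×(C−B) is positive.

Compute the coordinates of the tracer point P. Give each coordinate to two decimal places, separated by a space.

3.44 3.45

A=(0,0), D=(6.00,0)
B = A + 4.00·(cos29°, sin29°) = (3.4985, 1.9392)
|BD| = 3.1652
circle(B,7.00) ∩ circle(D,8.00): a=-0.7870, h=6.9556
  candidates: C₊=(7.1381,7.9186) cross=22.016; C₋=(-1.3851,-3.0758) cross=-22.016
  mode + wants cross > 0 → take C=(7.1381,7.9186) (cross=22.016)
ex = (C−B)/|BC| = (0.5199,0.8542); ey = (-0.8542,0.5199)
P = B + 1.26·ex + 0.83·ey = (3.4446,3.4471)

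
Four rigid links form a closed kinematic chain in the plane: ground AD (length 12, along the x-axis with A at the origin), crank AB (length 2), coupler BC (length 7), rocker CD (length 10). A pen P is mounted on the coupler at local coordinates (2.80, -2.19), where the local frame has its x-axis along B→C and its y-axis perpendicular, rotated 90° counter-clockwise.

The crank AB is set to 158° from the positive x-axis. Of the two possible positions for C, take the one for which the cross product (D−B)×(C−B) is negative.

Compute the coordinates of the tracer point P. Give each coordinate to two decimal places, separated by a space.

-1.51 -2.79

A=(0,0), D=(12.00,0)
B = A + 2.00·(cos158°, sin158°) = (-1.8544, 0.7492)
|BD| = 13.8746
circle(B,7.00) ∩ circle(D,10.00): a=5.0994, h=4.7954
  candidates: C₊=(3.4966,5.2623) cross=66.534; C₋=(2.9787,-4.3146) cross=-66.534
  mode - wants cross < 0 → take C=(2.9787,-4.3146) (cross=-66.534)
ex = (C−B)/|BC| = (0.6904,-0.7234); ey = (0.7234,0.6904)
P = B + 2.80·ex + -2.19·ey = (-1.5054,-2.7883)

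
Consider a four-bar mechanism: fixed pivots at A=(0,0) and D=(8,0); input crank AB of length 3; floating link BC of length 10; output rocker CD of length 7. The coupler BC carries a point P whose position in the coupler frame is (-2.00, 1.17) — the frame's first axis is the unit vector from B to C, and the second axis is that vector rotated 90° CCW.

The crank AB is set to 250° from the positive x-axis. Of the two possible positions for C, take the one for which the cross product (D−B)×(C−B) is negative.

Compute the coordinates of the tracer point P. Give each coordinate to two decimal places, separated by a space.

-2.35 -0.92

A=(0,0), D=(8.00,0)
B = A + 3.00·(cos250°, sin250°) = (-1.0261, -2.8191)
|BD| = 9.4561
circle(B,10.00) ∩ circle(D,7.00): a=7.4247, h=6.6988
  candidates: C₊=(4.0640,5.7886) cross=63.344; C₋=(8.0581,-6.9998) cross=-63.344
  mode - wants cross < 0 → take C=(8.0581,-6.9998) (cross=-63.344)
ex = (C−B)/|BC| = (0.9084,-0.4181); ey = (0.4181,0.9084)
P = B + -2.00·ex + 1.17·ey = (-2.3538,-0.9201)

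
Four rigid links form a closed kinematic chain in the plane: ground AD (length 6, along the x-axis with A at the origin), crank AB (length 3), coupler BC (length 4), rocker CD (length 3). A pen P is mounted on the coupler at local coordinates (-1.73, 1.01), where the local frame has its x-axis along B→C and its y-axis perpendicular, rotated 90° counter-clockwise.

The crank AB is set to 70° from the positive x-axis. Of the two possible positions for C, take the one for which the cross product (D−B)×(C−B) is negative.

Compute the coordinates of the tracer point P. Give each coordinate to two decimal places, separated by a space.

1.01 4.82

A=(0,0), D=(6.00,0)
B = A + 3.00·(cos70°, sin70°) = (1.0261, 2.8191)
|BD| = 5.7173
circle(B,4.00) ∩ circle(D,3.00): a=3.4708, h=1.9883
  candidates: C₊=(5.0260,2.8375) cross=11.368; C₋=(3.0652,-0.6221) cross=-11.368
  mode - wants cross < 0 → take C=(3.0652,-0.6221) (cross=-11.368)
ex = (C−B)/|BC| = (0.5098,-0.8603); ey = (0.8603,0.5098)
P = B + -1.73·ex + 1.01·ey = (1.0130,4.8223)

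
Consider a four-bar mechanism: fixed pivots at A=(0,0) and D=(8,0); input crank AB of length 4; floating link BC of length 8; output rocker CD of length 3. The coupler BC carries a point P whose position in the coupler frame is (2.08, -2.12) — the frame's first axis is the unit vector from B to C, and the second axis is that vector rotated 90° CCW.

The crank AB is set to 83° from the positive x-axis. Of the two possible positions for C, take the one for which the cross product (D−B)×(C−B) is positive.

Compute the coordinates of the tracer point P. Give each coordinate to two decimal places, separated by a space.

2.29 1.61

A=(0,0), D=(8.00,0)
B = A + 4.00·(cos83°, sin83°) = (0.4875, 3.9702)
|BD| = 8.4971
circle(B,8.00) ∩ circle(D,3.00): a=7.4849, h=2.8241
  candidates: C₊=(8.4247,2.9698) cross=23.997; C₋=(5.7856,-2.0240) cross=-23.997
  mode + wants cross > 0 → take C=(8.4247,2.9698) (cross=23.997)
ex = (C−B)/|BC| = (0.9922,-0.1250); ey = (0.1250,0.9922)
P = B + 2.08·ex + -2.12·ey = (2.2860,1.6067)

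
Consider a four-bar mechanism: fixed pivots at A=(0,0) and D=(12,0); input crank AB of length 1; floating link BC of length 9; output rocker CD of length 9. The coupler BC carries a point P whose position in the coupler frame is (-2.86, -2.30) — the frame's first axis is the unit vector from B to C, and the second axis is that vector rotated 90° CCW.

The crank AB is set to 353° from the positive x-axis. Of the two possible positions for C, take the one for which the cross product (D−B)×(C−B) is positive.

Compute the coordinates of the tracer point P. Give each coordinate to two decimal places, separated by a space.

1.10 -3.79

A=(0,0), D=(12.00,0)
B = A + 1.00·(cos353°, sin353°) = (0.9925, -0.1219)
|BD| = 11.0081
circle(B,9.00) ∩ circle(D,9.00): a=5.5041, h=7.1208
  candidates: C₊=(6.4174,7.0594) cross=78.386; C₋=(6.5751,-7.1813) cross=-78.386
  mode + wants cross > 0 → take C=(6.4174,7.0594) (cross=78.386)
ex = (C−B)/|BC| = (0.6028,0.7979); ey = (-0.7979,0.6028)
P = B + -2.86·ex + -2.30·ey = (1.1038,-3.7903)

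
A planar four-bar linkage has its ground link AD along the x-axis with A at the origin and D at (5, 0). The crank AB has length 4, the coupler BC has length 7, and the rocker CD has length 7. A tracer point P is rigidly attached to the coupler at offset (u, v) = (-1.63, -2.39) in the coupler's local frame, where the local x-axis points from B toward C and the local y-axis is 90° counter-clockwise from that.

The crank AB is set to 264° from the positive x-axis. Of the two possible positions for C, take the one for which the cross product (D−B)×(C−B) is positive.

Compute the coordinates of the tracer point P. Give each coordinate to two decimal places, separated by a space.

A=(0,0), D=(5.00,0)
B = A + 4.00·(cos264°, sin264°) = (-0.4181, -3.9781)
|BD| = 6.7217
circle(B,7.00) ∩ circle(D,7.00): a=3.3608, h=6.1404
  candidates: C₊=(-1.3431,2.9605) cross=41.274; C₋=(5.9250,-6.9386) cross=-41.274
  mode + wants cross > 0 → take C=(-1.3431,2.9605) (cross=41.274)
ex = (C−B)/|BC| = (-0.1321,0.9912); ey = (-0.9912,-0.1321)
P = B + -1.63·ex + -2.39·ey = (2.1663,-5.2780)

2.17 -5.28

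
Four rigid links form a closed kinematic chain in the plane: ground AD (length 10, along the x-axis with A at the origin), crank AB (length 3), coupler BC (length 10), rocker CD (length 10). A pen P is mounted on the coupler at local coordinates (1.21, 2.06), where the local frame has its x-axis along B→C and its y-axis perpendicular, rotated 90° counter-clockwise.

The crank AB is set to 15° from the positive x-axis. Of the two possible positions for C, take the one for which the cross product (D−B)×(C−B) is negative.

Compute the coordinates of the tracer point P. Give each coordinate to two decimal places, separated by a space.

A=(0,0), D=(10.00,0)
B = A + 3.00·(cos15°, sin15°) = (2.8978, 0.7765)
|BD| = 7.1445
circle(B,10.00) ∩ circle(D,10.00): a=3.5723, h=9.3402
  candidates: C₊=(7.4640,9.6731) cross=66.731; C₋=(5.4338,-8.8966) cross=-66.731
  mode - wants cross < 0 → take C=(5.4338,-8.8966) (cross=-66.731)
ex = (C−B)/|BC| = (0.2536,-0.9673); ey = (0.9673,0.2536)
P = B + 1.21·ex + 2.06·ey = (5.1973,0.1284)

5.20 0.13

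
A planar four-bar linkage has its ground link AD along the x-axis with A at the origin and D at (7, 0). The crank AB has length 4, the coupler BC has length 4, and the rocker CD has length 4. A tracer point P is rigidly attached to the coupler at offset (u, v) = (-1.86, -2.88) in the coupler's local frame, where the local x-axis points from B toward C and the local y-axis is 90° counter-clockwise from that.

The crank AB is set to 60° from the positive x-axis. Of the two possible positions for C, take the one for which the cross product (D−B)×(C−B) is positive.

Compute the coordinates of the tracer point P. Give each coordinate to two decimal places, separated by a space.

0.44 0.41

A=(0,0), D=(7.00,0)
B = A + 4.00·(cos60°, sin60°) = (2.0000, 3.4641)
|BD| = 6.0828
circle(B,4.00) ∩ circle(D,4.00): a=3.0414, h=2.5981
  candidates: C₊=(5.9796,3.8677) cross=15.803; C₋=(3.0204,-0.4036) cross=-15.803
  mode + wants cross > 0 → take C=(5.9796,3.8677) (cross=15.803)
ex = (C−B)/|BC| = (0.9949,0.1009); ey = (-0.1009,0.9949)
P = B + -1.86·ex + -2.88·ey = (0.4400,0.4111)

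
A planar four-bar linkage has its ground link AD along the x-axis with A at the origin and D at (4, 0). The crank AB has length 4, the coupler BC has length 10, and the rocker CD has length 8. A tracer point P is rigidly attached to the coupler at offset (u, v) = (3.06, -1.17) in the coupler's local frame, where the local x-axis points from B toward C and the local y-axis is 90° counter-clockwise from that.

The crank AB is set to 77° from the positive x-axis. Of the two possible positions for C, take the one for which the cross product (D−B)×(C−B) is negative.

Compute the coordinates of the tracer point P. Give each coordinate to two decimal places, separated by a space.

-0.97 1.21

A=(0,0), D=(4.00,0)
B = A + 4.00·(cos77°, sin77°) = (0.8998, 3.8975)
|BD| = 4.9801
circle(B,10.00) ∩ circle(D,8.00): a=6.1044, h=7.9206
  candidates: C₊=(10.8986,4.0508) cross=39.446; C₋=(-1.4988,-5.8106) cross=-39.446
  mode - wants cross < 0 → take C=(-1.4988,-5.8106) (cross=-39.446)
ex = (C−B)/|BC| = (-0.2399,-0.9708); ey = (0.9708,-0.2399)
P = B + 3.06·ex + -1.17·ey = (-0.9700,1.2075)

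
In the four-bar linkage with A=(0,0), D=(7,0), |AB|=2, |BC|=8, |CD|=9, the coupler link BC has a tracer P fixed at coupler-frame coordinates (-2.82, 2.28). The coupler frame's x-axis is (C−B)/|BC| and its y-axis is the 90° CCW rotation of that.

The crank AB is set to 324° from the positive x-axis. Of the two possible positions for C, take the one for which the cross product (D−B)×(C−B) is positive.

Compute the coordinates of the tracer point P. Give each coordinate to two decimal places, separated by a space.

A=(0,0), D=(7.00,0)
B = A + 2.00·(cos324°, sin324°) = (1.6180, -1.1756)
|BD| = 5.5089
circle(B,8.00) ∩ circle(D,9.00): a=1.2115, h=7.9077
  candidates: C₊=(1.1141,6.8085) cross=43.563; C₋=(4.4891,-8.6426) cross=-43.563
  mode + wants cross > 0 → take C=(1.1141,6.8085) (cross=43.563)
ex = (C−B)/|BC| = (-0.0630,0.9980); ey = (-0.9980,-0.0630)
P = B + -2.82·ex + 2.28·ey = (-0.4798,-4.1336)

-0.48 -4.13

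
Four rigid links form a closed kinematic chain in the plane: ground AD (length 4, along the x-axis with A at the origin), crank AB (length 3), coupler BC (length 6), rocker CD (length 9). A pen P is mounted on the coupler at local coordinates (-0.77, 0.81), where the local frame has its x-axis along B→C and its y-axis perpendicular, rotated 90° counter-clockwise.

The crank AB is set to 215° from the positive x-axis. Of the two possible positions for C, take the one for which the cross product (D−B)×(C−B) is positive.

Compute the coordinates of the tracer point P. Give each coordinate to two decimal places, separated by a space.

A=(0,0), D=(4.00,0)
B = A + 3.00·(cos215°, sin215°) = (-2.4575, -1.7207)
|BD| = 6.6828
circle(B,6.00) ∩ circle(D,9.00): a=-0.0255, h=5.9999
  candidates: C₊=(-4.0270,4.0704) cross=40.096; C₋=(-0.9372,-7.5249) cross=-40.096
  mode + wants cross > 0 → take C=(-4.0270,4.0704) (cross=40.096)
ex = (C−B)/|BC| = (-0.2616,0.9652); ey = (-0.9652,-0.2616)
P = B + -0.77·ex + 0.81·ey = (-3.0378,-2.6758)

-3.04 -2.68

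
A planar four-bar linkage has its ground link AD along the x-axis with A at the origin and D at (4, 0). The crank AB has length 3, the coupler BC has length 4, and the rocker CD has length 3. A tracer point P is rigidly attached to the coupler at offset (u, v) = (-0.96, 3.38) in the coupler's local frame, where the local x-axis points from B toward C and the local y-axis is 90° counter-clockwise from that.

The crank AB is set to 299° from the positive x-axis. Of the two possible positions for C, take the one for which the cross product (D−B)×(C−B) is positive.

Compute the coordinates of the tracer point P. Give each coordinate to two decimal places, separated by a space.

A=(0,0), D=(4.00,0)
B = A + 3.00·(cos299°, sin299°) = (1.4544, -2.6239)
|BD| = 3.6558
circle(B,4.00) ∩ circle(D,3.00): a=2.7853, h=2.8709
  candidates: C₊=(1.3333,1.3743) cross=10.495; C₋=(5.4544,-2.6239) cross=-10.495
  mode + wants cross > 0 → take C=(1.3333,1.3743) (cross=10.495)
ex = (C−B)/|BC| = (-0.0303,0.9995); ey = (-0.9995,-0.0303)
P = B + -0.96·ex + 3.38·ey = (-1.8950,-3.6858)

-1.89 -3.69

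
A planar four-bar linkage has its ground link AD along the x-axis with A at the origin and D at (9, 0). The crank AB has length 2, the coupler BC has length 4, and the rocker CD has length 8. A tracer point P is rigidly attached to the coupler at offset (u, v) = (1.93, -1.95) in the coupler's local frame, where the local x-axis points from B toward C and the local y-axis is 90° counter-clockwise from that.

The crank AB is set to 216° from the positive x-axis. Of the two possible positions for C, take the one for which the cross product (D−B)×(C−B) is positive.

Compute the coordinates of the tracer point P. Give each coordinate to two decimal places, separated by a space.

1.13 -1.16

A=(0,0), D=(9.00,0)
B = A + 2.00·(cos216°, sin216°) = (-1.6180, -1.1756)
|BD| = 10.6829
circle(B,4.00) ∩ circle(D,8.00): a=3.0949, h=2.5341
  candidates: C₊=(1.1792,1.6837) cross=27.072; C₋=(1.7369,-3.3537) cross=-27.072
  mode + wants cross > 0 → take C=(1.1792,1.6837) (cross=27.072)
ex = (C−B)/|BC| = (0.6993,0.7148); ey = (-0.7148,0.6993)
P = B + 1.93·ex + -1.95·ey = (1.1255,-1.1596)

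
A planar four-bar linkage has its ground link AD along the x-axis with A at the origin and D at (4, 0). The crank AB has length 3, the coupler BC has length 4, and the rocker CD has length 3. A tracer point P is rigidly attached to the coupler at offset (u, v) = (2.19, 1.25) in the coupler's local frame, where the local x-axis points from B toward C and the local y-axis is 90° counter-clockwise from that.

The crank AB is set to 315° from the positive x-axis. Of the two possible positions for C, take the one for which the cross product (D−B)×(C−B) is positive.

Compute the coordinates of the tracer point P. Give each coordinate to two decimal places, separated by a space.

0.62 -0.10

A=(0,0), D=(4.00,0)
B = A + 3.00·(cos315°, sin315°) = (2.1213, -2.1213)
|BD| = 2.8336
circle(B,4.00) ∩ circle(D,3.00): a=2.6520, h=2.9945
  candidates: C₊=(1.6378,1.8494) cross=8.485; C₋=(6.1213,-2.1213) cross=-8.485
  mode + wants cross > 0 → take C=(1.6378,1.8494) (cross=8.485)
ex = (C−B)/|BC| = (-0.1209,0.9927); ey = (-0.9927,-0.1209)
P = B + 2.19·ex + 1.25·ey = (0.6158,-0.0985)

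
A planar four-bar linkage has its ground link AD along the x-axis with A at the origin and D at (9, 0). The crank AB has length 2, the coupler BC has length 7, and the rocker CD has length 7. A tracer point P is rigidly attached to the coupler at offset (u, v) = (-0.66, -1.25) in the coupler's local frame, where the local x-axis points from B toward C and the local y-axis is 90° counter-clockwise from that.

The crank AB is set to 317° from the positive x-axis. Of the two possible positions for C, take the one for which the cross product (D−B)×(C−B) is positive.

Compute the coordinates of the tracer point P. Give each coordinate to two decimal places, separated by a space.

A=(0,0), D=(9.00,0)
B = A + 2.00·(cos317°, sin317°) = (1.4627, -1.3640)
|BD| = 7.6597
circle(B,7.00) ∩ circle(D,7.00): a=3.8299, h=5.8594
  candidates: C₊=(4.1880,5.0837) cross=44.881; C₋=(6.2748,-6.4477) cross=-44.881
  mode + wants cross > 0 → take C=(4.1880,5.0837) (cross=44.881)
ex = (C−B)/|BC| = (0.3893,0.9211); ey = (-0.9211,0.3893)
P = B + -0.66·ex + -1.25·ey = (2.3571,-2.4586)

2.36 -2.46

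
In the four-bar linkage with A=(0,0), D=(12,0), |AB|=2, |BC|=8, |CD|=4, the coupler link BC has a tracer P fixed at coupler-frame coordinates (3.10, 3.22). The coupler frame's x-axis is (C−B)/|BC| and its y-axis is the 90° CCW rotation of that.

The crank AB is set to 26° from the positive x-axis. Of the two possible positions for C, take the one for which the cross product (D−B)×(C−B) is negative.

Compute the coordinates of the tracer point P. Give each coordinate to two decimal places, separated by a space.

A=(0,0), D=(12.00,0)
B = A + 2.00·(cos26°, sin26°) = (1.7976, 0.8767)
|BD| = 10.2400
circle(B,8.00) ∩ circle(D,4.00): a=7.4638, h=2.8796
  candidates: C₊=(9.4805,3.1068) cross=29.488; C₋=(8.9874,-2.6314) cross=-29.488
  mode - wants cross < 0 → take C=(8.9874,-2.6314) (cross=-29.488)
ex = (C−B)/|BC| = (0.8987,-0.4385); ey = (0.4385,0.8987)
P = B + 3.10·ex + 3.22·ey = (5.9956,2.4112)

6.00 2.41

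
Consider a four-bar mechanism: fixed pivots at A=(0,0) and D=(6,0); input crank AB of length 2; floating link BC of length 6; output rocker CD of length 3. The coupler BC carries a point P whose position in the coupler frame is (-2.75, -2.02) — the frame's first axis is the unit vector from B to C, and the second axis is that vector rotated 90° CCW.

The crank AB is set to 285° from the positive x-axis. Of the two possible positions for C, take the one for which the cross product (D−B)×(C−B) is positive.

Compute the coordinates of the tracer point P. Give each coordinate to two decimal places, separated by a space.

0.22 -5.33

A=(0,0), D=(6.00,0)
B = A + 2.00·(cos285°, sin285°) = (0.5176, -1.9319)
|BD| = 5.8128
circle(B,6.00) ∩ circle(D,3.00): a=5.2289, h=2.9426
  candidates: C₊=(4.4713,2.5813) cross=17.105; C₋=(6.4272,-2.9694) cross=-17.105
  mode + wants cross > 0 → take C=(4.4713,2.5813) (cross=17.105)
ex = (C−B)/|BC| = (0.6589,0.7522); ey = (-0.7522,0.6589)
P = B + -2.75·ex + -2.02·ey = (0.2250,-5.3314)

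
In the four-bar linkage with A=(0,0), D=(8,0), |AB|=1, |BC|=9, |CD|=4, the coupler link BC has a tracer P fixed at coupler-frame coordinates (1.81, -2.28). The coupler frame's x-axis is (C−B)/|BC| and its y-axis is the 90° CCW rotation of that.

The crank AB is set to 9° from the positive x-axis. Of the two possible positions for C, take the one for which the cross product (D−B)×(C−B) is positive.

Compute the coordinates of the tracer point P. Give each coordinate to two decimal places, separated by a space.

A=(0,0), D=(8.00,0)
B = A + 1.00·(cos9°, sin9°) = (0.9877, 0.1564)
|BD| = 7.0141
circle(B,9.00) ∩ circle(D,4.00): a=8.1406, h=3.8381
  candidates: C₊=(9.2118,3.8120) cross=26.921; C₋=(9.0406,-3.8623) cross=-26.921
  mode + wants cross > 0 → take C=(9.2118,3.8120) (cross=26.921)
ex = (C−B)/|BC| = (0.9138,0.4062); ey = (-0.4062,0.9138)
P = B + 1.81·ex + -2.28·ey = (3.5677,-1.1918)

3.57 -1.19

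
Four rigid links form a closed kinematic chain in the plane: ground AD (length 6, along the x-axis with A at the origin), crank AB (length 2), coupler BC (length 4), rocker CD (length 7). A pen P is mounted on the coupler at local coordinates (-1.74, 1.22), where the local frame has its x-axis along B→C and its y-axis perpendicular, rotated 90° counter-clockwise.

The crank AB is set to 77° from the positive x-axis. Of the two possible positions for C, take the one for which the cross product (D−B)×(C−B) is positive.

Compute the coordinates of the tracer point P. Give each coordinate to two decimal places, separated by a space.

A=(0,0), D=(6.00,0)
B = A + 2.00·(cos77°, sin77°) = (0.4499, 1.9487)
|BD| = 5.8823
circle(B,4.00) ∩ circle(D,7.00): a=0.1361, h=3.9977
  candidates: C₊=(1.9027,5.6756) cross=23.515; C₋=(-0.7461,-1.8683) cross=-23.515
  mode + wants cross > 0 → take C=(1.9027,5.6756) (cross=23.515)
ex = (C−B)/|BC| = (0.3632,0.9317); ey = (-0.9317,0.3632)
P = B + -1.74·ex + 1.22·ey = (-1.3188,0.7707)

-1.32 0.77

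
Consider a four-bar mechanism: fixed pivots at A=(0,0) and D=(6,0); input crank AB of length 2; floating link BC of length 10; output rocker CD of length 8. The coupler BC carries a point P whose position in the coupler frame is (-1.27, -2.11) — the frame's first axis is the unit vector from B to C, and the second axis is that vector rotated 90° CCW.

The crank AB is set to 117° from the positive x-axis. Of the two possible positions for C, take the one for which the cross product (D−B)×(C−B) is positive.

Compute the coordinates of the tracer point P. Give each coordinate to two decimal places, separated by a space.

-0.61 -0.66

A=(0,0), D=(6.00,0)
B = A + 2.00·(cos117°, sin117°) = (-0.9080, 1.7820)
|BD| = 7.1341
circle(B,10.00) ∩ circle(D,8.00): a=6.0901, h=7.9316
  candidates: C₊=(6.9703,7.9409) cross=56.585; C₋=(3.0079,-7.4194) cross=-56.585
  mode + wants cross > 0 → take C=(6.9703,7.9409) (cross=56.585)
ex = (C−B)/|BC| = (0.7878,0.6159); ey = (-0.6159,0.7878)
P = B + -1.27·ex + -2.11·ey = (-0.6090,-0.6625)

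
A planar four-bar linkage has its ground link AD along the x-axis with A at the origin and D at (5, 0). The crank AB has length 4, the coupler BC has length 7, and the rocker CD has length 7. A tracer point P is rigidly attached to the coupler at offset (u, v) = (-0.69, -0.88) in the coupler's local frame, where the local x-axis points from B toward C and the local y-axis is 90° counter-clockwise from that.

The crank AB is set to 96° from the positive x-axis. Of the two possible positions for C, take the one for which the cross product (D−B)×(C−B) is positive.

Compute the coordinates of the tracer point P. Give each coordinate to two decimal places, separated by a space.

A=(0,0), D=(5.00,0)
B = A + 4.00·(cos96°, sin96°) = (-0.4181, 3.9781)
|BD| = 6.7217
circle(B,7.00) ∩ circle(D,7.00): a=3.3608, h=6.1404
  candidates: C₊=(5.9250,6.9386) cross=41.274; C₋=(-1.3431,-2.9605) cross=-41.274
  mode + wants cross > 0 → take C=(5.9250,6.9386) (cross=41.274)
ex = (C−B)/|BC| = (0.9062,0.4229); ey = (-0.4229,0.9062)
P = B + -0.69·ex + -0.88·ey = (-0.6712,2.8888)

-0.67 2.89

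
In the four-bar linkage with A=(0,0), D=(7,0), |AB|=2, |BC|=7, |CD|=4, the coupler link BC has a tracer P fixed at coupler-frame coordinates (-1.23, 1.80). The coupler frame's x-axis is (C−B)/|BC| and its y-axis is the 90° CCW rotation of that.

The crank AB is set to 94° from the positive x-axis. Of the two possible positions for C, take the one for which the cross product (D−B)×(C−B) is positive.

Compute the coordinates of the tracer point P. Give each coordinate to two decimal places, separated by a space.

A=(0,0), D=(7.00,0)
B = A + 2.00·(cos94°, sin94°) = (-0.1395, 1.9951)
|BD| = 7.4130
circle(B,7.00) ∩ circle(D,4.00): a=5.9323, h=3.7158
  candidates: C₊=(6.5740,3.9773) cross=27.546; C₋=(4.5738,-3.1802) cross=-27.546
  mode + wants cross > 0 → take C=(6.5740,3.9773) (cross=27.546)
ex = (C−B)/|BC| = (0.9591,0.2832); ey = (-0.2832,0.9591)
P = B + -1.23·ex + 1.80·ey = (-1.8289,3.3732)

-1.83 3.37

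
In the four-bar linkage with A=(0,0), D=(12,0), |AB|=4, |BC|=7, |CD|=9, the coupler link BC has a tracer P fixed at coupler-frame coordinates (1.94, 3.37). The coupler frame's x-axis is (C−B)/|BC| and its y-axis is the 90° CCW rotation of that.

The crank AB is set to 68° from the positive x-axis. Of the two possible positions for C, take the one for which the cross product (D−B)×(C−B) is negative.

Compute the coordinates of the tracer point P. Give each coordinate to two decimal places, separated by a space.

5.28 2.82

A=(0,0), D=(12.00,0)
B = A + 4.00·(cos68°, sin68°) = (1.4984, 3.7087)
|BD| = 11.1372
circle(B,7.00) ∩ circle(D,9.00): a=4.1320, h=5.6504
  candidates: C₊=(7.2762,7.6606) cross=62.929; C₋=(3.5130,-2.9951) cross=-62.929
  mode - wants cross < 0 → take C=(3.5130,-2.9951) (cross=-62.929)
ex = (C−B)/|BC| = (0.2878,-0.9577); ey = (0.9577,0.2878)
P = B + 1.94·ex + 3.37·ey = (5.2842,2.8207)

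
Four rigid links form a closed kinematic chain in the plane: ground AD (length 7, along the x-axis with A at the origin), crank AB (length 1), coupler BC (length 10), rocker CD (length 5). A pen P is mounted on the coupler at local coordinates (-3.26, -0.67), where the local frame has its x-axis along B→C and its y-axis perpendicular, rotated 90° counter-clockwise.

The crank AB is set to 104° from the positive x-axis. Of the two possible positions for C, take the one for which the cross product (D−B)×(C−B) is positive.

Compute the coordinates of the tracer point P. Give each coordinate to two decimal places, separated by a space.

-3.05 -0.82

A=(0,0), D=(7.00,0)
B = A + 1.00·(cos104°, sin104°) = (-0.2419, 0.9703)
|BD| = 7.3066
circle(B,10.00) ∩ circle(D,5.00): a=8.7856, h=4.7762
  candidates: C₊=(9.1002,4.5375) cross=34.898; C₋=(7.8316,-4.9304) cross=-34.898
  mode + wants cross > 0 → take C=(9.1002,4.5375) (cross=34.898)
ex = (C−B)/|BC| = (0.9342,0.3567); ey = (-0.3567,0.9342)
P = B + -3.26·ex + -0.67·ey = (-3.0484,-0.8185)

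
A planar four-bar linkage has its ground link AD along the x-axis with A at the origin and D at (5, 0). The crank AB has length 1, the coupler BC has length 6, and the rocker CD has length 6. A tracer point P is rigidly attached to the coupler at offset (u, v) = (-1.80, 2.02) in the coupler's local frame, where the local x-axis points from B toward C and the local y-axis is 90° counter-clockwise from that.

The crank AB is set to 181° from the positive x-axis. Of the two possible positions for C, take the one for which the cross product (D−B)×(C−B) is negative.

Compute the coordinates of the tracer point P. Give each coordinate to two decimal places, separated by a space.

A=(0,0), D=(5.00,0)
B = A + 1.00·(cos181°, sin181°) = (-0.9998, -0.0175)
|BD| = 5.9999
circle(B,6.00) ∩ circle(D,6.00): a=2.9999, h=5.1962
  candidates: C₊=(1.9850,5.1874) cross=31.176; C₋=(2.0152,-5.2049) cross=-31.176
  mode - wants cross < 0 → take C=(2.0152,-5.2049) (cross=-31.176)
ex = (C−B)/|BC| = (0.5025,-0.8646); ey = (0.8646,0.5025)
P = B + -1.80·ex + 2.02·ey = (-0.1579,2.5538)

-0.16 2.55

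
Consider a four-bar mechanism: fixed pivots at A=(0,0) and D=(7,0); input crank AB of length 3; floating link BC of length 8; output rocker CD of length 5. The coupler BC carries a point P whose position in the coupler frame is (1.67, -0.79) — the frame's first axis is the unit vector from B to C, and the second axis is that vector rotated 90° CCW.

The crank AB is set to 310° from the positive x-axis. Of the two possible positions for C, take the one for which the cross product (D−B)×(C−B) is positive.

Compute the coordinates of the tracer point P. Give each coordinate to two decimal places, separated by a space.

A=(0,0), D=(7.00,0)
B = A + 3.00·(cos310°, sin310°) = (1.9284, -2.2981)
|BD| = 5.5680
circle(B,8.00) ∩ circle(D,5.00): a=6.2862, h=4.9482
  candidates: C₊=(5.6118,4.8034) cross=27.551; C₋=(9.6964,-4.2106) cross=-27.551
  mode + wants cross > 0 → take C=(5.6118,4.8034) (cross=27.551)
ex = (C−B)/|BC| = (0.4604,0.8877); ey = (-0.8877,0.4604)
P = B + 1.67·ex + -0.79·ey = (3.3986,-1.1794)

3.40 -1.18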